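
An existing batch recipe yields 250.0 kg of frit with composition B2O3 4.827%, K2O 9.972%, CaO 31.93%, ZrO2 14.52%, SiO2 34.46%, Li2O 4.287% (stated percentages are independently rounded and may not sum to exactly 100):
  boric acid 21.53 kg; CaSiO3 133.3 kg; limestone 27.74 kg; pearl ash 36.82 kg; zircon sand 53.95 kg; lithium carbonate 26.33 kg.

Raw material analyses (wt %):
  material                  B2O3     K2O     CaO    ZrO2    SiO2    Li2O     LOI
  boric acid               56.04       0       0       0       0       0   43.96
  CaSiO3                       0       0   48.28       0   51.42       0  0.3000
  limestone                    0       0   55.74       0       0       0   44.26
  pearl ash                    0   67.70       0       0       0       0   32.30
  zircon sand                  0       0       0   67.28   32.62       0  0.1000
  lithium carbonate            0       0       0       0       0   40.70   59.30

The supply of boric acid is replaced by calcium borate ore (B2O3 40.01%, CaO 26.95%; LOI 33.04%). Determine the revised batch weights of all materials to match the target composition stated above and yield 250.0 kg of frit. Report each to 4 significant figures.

Revised batch per 250.0 kg frit:
  calcium borate ore: 30.16 kg
  CaSiO3: 133.3 kg
  limestone: 13.15 kg
  pearl ash: 36.82 kg
  zircon sand: 53.95 kg
  lithium carbonate: 26.33 kg
Total batch = 293.7 kg; LOI loss = 43.75 kg

The working math keeps full precision through the solve — the intermediate values are printed, with 4-significant-figure rounding, when written out. A single rounding completes each reported result. All derived quantities (the six compositions, net glass mass, the totals, ignition loss, yield) are computed at exact precision using the weight values per 250.0 kg of glass, as they appear in the question or the answer.
Target oxide masses per 250.0 kg frit:
  B2O3: 4.827% × 250.0 = 12.07 kg
  K2O: 9.972% × 250.0 = 24.93 kg
  CaO: 31.93% × 250.0 = 79.82 kg
  ZrO2: 14.52% × 250.0 = 36.30 kg
  SiO2: 34.46% × 250.0 = 86.15 kg
  Li2O: 4.287% × 250.0 = 10.72 kg
Verifying the oxide balance applying the batch weights above, for the quoted basis mass (each sum matches its target mass modulo rounding of the values):
  B2O3: 30.16·0.4001 = 12.07 kg (target 12.07 kg)
  K2O: 36.82·0.6770 = 24.93 kg (target 24.93 kg)
  CaO: 30.16·0.2695 + 133.3·0.4828 + 13.15·0.5574 = 79.82 kg (target 79.82 kg)
  ZrO2: 53.95·0.6728 = 36.30 kg (target 36.30 kg)
  SiO2: 133.3·0.5142 + 53.95·0.3262 = 86.14 kg (target 86.15 kg)
  Li2O: 26.33·0.4070 = 10.72 kg (target 10.72 kg)
Consistency of the glass mass: total batch − LOI = 250.0 kg (per-oxide target masses sum to 250.0 kg; against the stated basis, 250.0 kg — rounding explains the deltas).
Adding the batch up: Σ batch = 293.7 kg; Σ batch·LOI gives LOI loss = 43.75 kg; yield, glass over the total, = 85.11%.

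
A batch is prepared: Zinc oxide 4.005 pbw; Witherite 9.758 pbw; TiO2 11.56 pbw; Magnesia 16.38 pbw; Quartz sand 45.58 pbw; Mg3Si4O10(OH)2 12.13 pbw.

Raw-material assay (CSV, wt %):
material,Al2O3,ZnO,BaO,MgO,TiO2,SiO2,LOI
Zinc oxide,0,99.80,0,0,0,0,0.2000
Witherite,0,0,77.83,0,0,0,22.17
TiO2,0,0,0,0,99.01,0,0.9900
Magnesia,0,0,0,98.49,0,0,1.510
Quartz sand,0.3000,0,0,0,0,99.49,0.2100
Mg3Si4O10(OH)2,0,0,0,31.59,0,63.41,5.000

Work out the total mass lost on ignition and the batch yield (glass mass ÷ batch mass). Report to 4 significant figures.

All internal work carries exact precision in all steps; rounding to 4 significant figures governs each mid-chain value as shown. A single rounding completes each reported value. The derived quantities (ignition loss, the totals, glass mass, the six compositions, yield) are rebuilt starting from the weights on 96.18 pbw of glass at full precision, as given in the problem or answer text.
Per-material ignition loss:
  Zinc oxide: 4.005 × 0.002000 = 0.008010 pbw
  Witherite: 9.758 × 0.2217 = 2.163 pbw
  TiO2: 11.56 × 0.009900 = 0.1144 pbw
  Magnesia: 16.38 × 0.01510 = 0.2473 pbw
  Quartz sand: 45.58 × 0.002100 = 0.09572 pbw
  Mg3Si4O10(OH)2: 12.13 × 0.05000 = 0.6065 pbw
Total LOI = 3.235 pbw
Glass = batch − LOI = 99.41 − 3.235 = 96.18 pbw

LOI loss = 3.235 pbw; glass = 96.18 pbw; yield = 96.75%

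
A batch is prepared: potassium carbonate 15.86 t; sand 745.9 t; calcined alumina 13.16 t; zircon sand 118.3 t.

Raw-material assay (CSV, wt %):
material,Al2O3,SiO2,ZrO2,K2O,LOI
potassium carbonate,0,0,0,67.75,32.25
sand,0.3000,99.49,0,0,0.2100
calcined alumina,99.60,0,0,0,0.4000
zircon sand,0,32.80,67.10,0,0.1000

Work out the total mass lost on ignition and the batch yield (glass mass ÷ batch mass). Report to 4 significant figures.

In-progress results are printed, rounded to 4 significant figures, alongside each step. Each numeric step holds full precision all the way through; a single rounding completes each reported result. The derived quantities (totals, four oxide percentages, LOI, yield, net glass mass) are recomputed starting from the weights for 886.4 t of glass at full precision, as written in question or answer.
Per-material ignition loss:
  potassium carbonate: 15.86 × 0.3225 = 5.115 t
  sand: 745.9 × 0.002100 = 1.566 t
  calcined alumina: 13.16 × 0.004000 = 0.05264 t
  zircon sand: 118.3 × 0.001000 = 0.1183 t
Total LOI = 6.852 t
Glass = batch − LOI = 893.2 − 6.852 = 886.4 t

LOI loss = 6.852 t; glass = 886.4 t; yield = 99.23%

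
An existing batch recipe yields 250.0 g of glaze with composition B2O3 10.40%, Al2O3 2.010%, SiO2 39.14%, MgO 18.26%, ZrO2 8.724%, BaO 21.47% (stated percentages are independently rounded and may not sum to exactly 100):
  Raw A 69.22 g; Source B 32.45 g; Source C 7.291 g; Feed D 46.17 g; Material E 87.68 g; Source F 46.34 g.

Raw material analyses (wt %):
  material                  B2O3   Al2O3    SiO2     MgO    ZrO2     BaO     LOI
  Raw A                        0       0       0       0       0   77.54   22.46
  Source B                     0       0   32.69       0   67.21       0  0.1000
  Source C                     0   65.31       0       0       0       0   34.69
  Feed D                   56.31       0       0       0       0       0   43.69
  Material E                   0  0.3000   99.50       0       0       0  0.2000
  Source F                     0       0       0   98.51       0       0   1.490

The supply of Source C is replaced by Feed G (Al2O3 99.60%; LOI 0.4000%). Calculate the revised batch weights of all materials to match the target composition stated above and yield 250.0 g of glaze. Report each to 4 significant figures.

Revised batch per 250.0 g glaze:
  Raw A: 69.22 g
  Source B: 32.45 g
  Feed G: 4.781 g
  Feed D: 46.17 g
  Material E: 87.68 g
  Source F: 46.34 g
Total batch = 286.6 g; LOI loss = 36.64 g

Mid-chain values are displayed rounded to 4 significant digits alongside each step — each numeric step carries full float precision from start to finish — each reported value receives exactly one rounding; the derived quantities are re-derived in full float precision (the totals, glass mass, the yield, the six compositions, LOI) starting from the weights per 250.0 g of glass exactly as shown in problem or answer.
The oxide mass targets at 250.0 g glaze:
  B2O3: 10.40% × 250.0 = 26.00 g
  Al2O3: 2.010% × 250.0 = 5.025 g
  SiO2: 39.14% × 250.0 = 97.85 g
  MgO: 18.26% × 250.0 = 45.65 g
  ZrO2: 8.724% × 250.0 = 21.81 g
  BaO: 21.47% × 250.0 = 53.68 g
A balance pass over the oxides, working from each reported weight, for the quoted basis mass (sums match the target masses given rounding of the digits):
  B2O3: 46.17·0.5631 = 26.00 g (target 26.00 g)
  Al2O3: 4.781·0.9960 + 87.68·0.003000 = 5.025 g (target 5.025 g)
  SiO2: 32.45·0.3269 + 87.68·0.9950 = 97.85 g (target 97.85 g)
  MgO: 46.34·0.9851 = 45.65 g (target 45.65 g)
  ZrO2: 32.45·0.6721 = 21.81 g (target 21.81 g)
  BaO: 69.22·0.7754 = 53.67 g (target 53.68 g)
Glass mass check: whole batch net of LOI = 250.0 g (the Σ of target masses is 250.0 g; with the basis standing at 250.0 g — deltas are rounding alone).
Summing the batch: Σ batch = 286.6 g; LOI loss = Σ batch·LOI = 36.64 g; the yield ratio, glass ÷ batch: 87.22%.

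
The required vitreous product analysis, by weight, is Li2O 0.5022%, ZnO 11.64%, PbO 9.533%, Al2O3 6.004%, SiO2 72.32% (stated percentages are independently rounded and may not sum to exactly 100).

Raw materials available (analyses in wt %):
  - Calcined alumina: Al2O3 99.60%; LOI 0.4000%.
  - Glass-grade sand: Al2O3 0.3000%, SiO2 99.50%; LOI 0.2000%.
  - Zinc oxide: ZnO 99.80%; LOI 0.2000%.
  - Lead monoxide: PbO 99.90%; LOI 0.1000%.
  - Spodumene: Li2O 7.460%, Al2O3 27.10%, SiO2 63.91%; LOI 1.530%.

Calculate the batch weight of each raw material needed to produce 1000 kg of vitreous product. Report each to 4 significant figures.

Mid-chain values are shown (rounded to 4 significant digits) when written out. The working math carries full precision at each step. Exactly one rounding goes into every reported value — derived quantities are re-derived from the weighed amounts per 1000 kg of glass in full precision (the five compositions, ignition loss, glass mass, totals, yield) as written in either problem or answer.
Target oxide masses per 1000 kg vitreous product:
  Li2O: 0.5022% × 1000 = 5.022 kg
  ZnO: 11.64% × 1000 = 116.4 kg
  PbO: 9.533% × 1000 = 95.33 kg
  Al2O3: 6.004% × 1000 = 60.04 kg
  SiO2: 72.32% × 1000 = 723.2 kg
Verifying the oxide balance per the reported batch figures, on the stated basis (delivered sums recover each target exact up to rounding of places):
  Li2O: 67.32·0.07460 = 5.022 kg (target 5.022 kg)
  ZnO: 116.6·0.9980 = 116.4 kg (target 116.4 kg)
  PbO: 95.43·0.9990 = 95.33 kg (target 95.33 kg)
  Al2O3: 39.91·0.9960 + 683.6·0.003000 + 67.32·0.2710 = 60.04 kg (target 60.04 kg)
  SiO2: 683.6·0.9950 + 67.32·0.6391 = 723.2 kg (target 723.2 kg)
Consistency of the glass mass: net batch after ignition = 1000 kg (summing oxide targets gives 1000 kg; the stated basis being 1000 kg — gaps are rounding artifacts).
Whole-batch sum: Σ batch = 1003 kg; loss to ignition Σ batch·LOI = 2.885 kg; as yield: glass ÷ batch → 99.71%.

Batch per 1000 kg vitreous product:
  Calcined alumina: 39.91 kg
  Glass-grade sand: 683.6 kg
  Zinc oxide: 116.6 kg
  Lead monoxide: 95.43 kg
  Spodumene: 67.32 kg
Total batch = 1003 kg; LOI loss = 2.885 kg; yield = 99.71%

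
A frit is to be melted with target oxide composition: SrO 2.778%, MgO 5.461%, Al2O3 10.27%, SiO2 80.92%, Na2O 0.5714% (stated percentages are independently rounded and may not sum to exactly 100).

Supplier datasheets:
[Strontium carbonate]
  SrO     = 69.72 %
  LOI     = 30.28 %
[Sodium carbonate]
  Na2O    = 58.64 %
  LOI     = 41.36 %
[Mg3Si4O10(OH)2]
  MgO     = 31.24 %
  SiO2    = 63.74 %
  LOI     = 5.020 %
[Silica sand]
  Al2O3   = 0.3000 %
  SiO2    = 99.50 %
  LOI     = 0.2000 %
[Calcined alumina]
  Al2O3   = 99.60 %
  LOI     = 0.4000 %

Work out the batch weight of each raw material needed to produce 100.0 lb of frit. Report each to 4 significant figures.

The intermediate values are printed rounded to 4 significant digits on the page; all arithmetic carries full precision at all times; each reported number is rounded once only — all derived quantities (the yield, glass mass, LOI, the five compositions, the totals) are computed from the weighed amounts at 100.0 lb of glass at exact precision, as given in problem or answer.
Oxide mass targets, per 100.0 lb frit:
  SrO: 2.778% × 100.0 = 2.778 lb
  MgO: 5.461% × 100.0 = 5.461 lb
  Al2O3: 10.27% × 100.0 = 10.27 lb
  SiO2: 80.92% × 100.0 = 80.92 lb
  Na2O: 0.5714% × 100.0 = 0.5714 lb
A balance pass over the oxides, working from each reported weight, under the basis named above (summed amounts equal target values within answer rounding):
  SrO: 3.985·0.6972 = 2.778 lb (target 2.778 lb)
  MgO: 17.48·0.3124 = 5.461 lb (target 5.461 lb)
  Al2O3: 70.13·0.003000 + 10.10·0.9960 = 10.27 lb (target 10.27 lb)
  SiO2: 17.48·0.6374 + 70.13·0.9950 = 80.92 lb (target 80.92 lb)
  Na2O: 0.9744·0.5864 = 0.5714 lb (target 0.5714 lb)
Glass-mass closure: the batch minus its LOI: 100.0 lb (summing oxide targets gives 100.0 lb; stated basis 100.0 lb — gaps are rounding artifacts).
Batch total: Σ batch = 102.7 lb; Σ batch·LOI gives LOI loss = 2.668 lb; as yield: glass ÷ batch → 97.40%.

Batch per 100.0 lb frit:
  Strontium carbonate: 3.985 lb
  Sodium carbonate: 0.9744 lb
  Mg3Si4O10(OH)2: 17.48 lb
  Silica sand: 70.13 lb
  Calcined alumina: 10.10 lb
Total batch = 102.7 lb; LOI loss = 2.668 lb; yield = 97.40%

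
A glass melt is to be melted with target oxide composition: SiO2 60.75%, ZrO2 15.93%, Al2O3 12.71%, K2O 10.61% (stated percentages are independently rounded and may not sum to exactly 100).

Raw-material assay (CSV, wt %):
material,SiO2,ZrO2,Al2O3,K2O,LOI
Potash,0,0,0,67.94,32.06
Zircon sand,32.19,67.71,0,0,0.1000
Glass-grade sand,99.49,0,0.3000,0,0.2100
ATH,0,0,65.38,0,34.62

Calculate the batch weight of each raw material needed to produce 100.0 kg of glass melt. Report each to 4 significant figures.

The whole derivation keeps full float precision from first step to last; in-progress results are printed rounded off to 4 significant digits on the page. A single rounding finalizes every reported number. The derived quantities (yield, net glass mass, ignition loss, the four compositions, the totals) are carried from the batch weights on 100.0 kg of glass in full precision as written in the problem or the answer.
Oxide mass targets, per 100.0 kg glass melt:
  SiO2: 60.75% × 100.0 = 60.75 kg
  ZrO2: 15.93% × 100.0 = 15.93 kg
  Al2O3: 12.71% × 100.0 = 12.71 kg
  K2O: 10.61% × 100.0 = 10.61 kg
Mass-balance tally per oxide working from each reported weight, at the basis given (each sum matches its target mass inside rounding margins):
  SiO2: 23.53·0.3219 + 53.45·0.9949 = 60.75 kg (target 60.75 kg)
  ZrO2: 23.53·0.6771 = 15.93 kg (target 15.93 kg)
  Al2O3: 53.45·0.003000 + 19.19·0.6538 = 12.71 kg (target 12.71 kg)
  K2O: 15.62·0.6794 = 10.61 kg (target 10.61 kg)
Glass mass check: total batch − LOI = 100.0 kg (targets for the oxides total 100.0 kg; the stated basis being 100.0 kg — deltas are rounding alone).
Whole-batch sum: Σ batch = 111.8 kg; LOI removed, Σ of batch·LOI: 11.79 kg; yield, glass over the total, = 89.46%.

Batch per 100.0 kg glass melt:
  Potash: 15.62 kg
  Zircon sand: 23.53 kg
  Glass-grade sand: 53.45 kg
  ATH: 19.19 kg
Total batch = 111.8 kg; LOI loss = 11.79 kg; yield = 89.46%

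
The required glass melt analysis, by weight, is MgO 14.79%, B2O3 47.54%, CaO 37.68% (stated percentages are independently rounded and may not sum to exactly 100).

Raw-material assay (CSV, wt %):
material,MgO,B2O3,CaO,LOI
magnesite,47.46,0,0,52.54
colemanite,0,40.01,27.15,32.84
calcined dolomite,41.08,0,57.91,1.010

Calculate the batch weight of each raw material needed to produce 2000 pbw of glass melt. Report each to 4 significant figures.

Batch per 2000 pbw glass melt:
  magnesite: 461.2 pbw
  colemanite: 2376 pbw
  calcined dolomite: 187.2 pbw
Total batch = 3024 pbw; LOI loss = 1024 pbw; yield = 66.13%

The intermediate values are displayed rounded to 4 significant figures on the page — the working math keeps full precision through the solve; a single rounding produces every reported figure. All derived quantities, which include glass mass, the three compositions, ignition loss, the yield, totals, are carried at full precision, precisely as stated by the problem or answer text, using the weight values on 2000 pbw of glass.
Oxide-by-oxide targets in 2000 pbw glass melt:
  MgO: 14.79% × 2000 = 295.8 pbw
  B2O3: 47.54% × 2000 = 950.8 pbw
  CaO: 37.68% × 2000 = 753.6 pbw
A balance pass over the oxides, from the weights as reported, for the quoted basis mass (oxide sums agree with the targets once rounding is allowed for):
  MgO: 461.2·0.4746 + 187.2·0.4108 = 295.8 pbw (target 295.8 pbw)
  B2O3: 2376·0.4001 = 950.6 pbw (target 950.8 pbw)
  CaO: 2376·0.2715 + 187.2·0.5791 = 753.5 pbw (target 753.6 pbw)
The glass-mass cross-check: total batch − LOI = 2000 pbw (summing oxide targets gives 2000 pbw; basis as stated: 2000 pbw — differing by rounding only).
Total batch = Σ batch = 3024 pbw; LOI removed, Σ of batch·LOI: 1024 pbw; yield, glass over the total, = 66.13%.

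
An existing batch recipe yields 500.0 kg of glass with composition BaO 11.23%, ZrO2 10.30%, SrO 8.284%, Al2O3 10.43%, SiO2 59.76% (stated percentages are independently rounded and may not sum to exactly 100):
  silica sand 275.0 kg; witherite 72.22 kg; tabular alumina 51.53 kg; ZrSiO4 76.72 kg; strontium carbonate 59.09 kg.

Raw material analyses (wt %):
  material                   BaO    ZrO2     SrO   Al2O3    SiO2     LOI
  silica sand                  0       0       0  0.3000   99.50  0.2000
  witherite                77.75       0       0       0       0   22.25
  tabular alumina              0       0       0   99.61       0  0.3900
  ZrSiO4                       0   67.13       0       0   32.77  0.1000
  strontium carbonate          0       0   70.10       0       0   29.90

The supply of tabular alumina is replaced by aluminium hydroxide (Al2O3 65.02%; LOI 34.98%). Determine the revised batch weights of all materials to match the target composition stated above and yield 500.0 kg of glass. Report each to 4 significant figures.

Revised batch per 500.0 kg glass:
  silica sand: 275.0 kg
  witherite: 72.22 kg
  aluminium hydroxide: 78.94 kg
  ZrSiO4: 76.72 kg
  strontium carbonate: 59.09 kg
Total batch = 562.0 kg; LOI loss = 61.98 kg

All arithmetic runs at exact precision at each step; values along the way are printed, rounded to four significant figures, across the worked steps. Every reported figure takes exactly one rounding. Derived quantities (the five compositions, ignition loss, yield, totals, net glass mass) are rebuilt starting from the weights at 500.0 kg of glass at full float precision, exactly as shown in the question or the answer.
Target masses of each oxide per 500.0 kg glass:
  BaO: 11.23% × 500.0 = 56.15 kg
  ZrO2: 10.30% × 500.0 = 51.50 kg
  SrO: 8.284% × 500.0 = 41.42 kg
  Al2O3: 10.43% × 500.0 = 52.15 kg
  SiO2: 59.76% × 500.0 = 298.8 kg
Balance tally, oxide-wise, working from each reported weight, under the basis named above (each sum matches its target mass modulo rounding of the values):
  BaO: 72.22·0.7775 = 56.15 kg (target 56.15 kg)
  ZrO2: 76.72·0.6713 = 51.50 kg (target 51.50 kg)
  SrO: 59.09·0.7010 = 41.42 kg (target 41.42 kg)
  Al2O3: 275.0·0.003000 + 78.94·0.6502 = 52.15 kg (target 52.15 kg)
  SiO2: 275.0·0.9950 + 76.72·0.3277 = 298.8 kg (target 298.8 kg)
Consistency of the glass mass: whole batch net of LOI = 500.0 kg (oxide target masses add up to 500.0 kg; basis as stated: 500.0 kg — differing by rounding only).
Whole-batch sum: Σ batch = 562.0 kg; LOI loss = Σ batch·LOI = 61.98 kg; glass ÷ batch gives a yield of 88.97%.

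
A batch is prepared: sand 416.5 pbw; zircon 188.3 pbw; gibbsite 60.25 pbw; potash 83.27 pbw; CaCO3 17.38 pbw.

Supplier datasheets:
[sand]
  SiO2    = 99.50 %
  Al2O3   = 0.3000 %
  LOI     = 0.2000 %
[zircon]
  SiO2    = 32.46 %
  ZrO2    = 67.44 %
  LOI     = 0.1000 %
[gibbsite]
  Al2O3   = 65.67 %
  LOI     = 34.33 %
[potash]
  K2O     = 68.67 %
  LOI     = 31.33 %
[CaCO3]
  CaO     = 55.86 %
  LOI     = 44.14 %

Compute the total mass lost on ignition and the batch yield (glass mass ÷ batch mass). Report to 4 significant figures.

LOI loss = 55.47 pbw; glass = 710.2 pbw; yield = 92.76%

Rounding to four significant figures applies to each in-between result as displayed; every computation maintains exact precision in all steps; each reported result is rounded just once. The derived quantities are computed in full float precision (the yield, net glass mass, totals, LOI, five oxide percentages) starting from the weights on 710.2 pbw of glass as they appear in the question or the answer.
Loss on ignition, line by line:
  sand: 416.5 × 0.002000 = 0.8330 pbw
  zircon: 188.3 × 0.001000 = 0.1883 pbw
  gibbsite: 60.25 × 0.3433 = 20.68 pbw
  potash: 83.27 × 0.3133 = 26.09 pbw
  CaCO3: 17.38 × 0.4414 = 7.672 pbw
Total LOI = 55.47 pbw
Glass = batch − LOI = 765.7 − 55.47 = 710.2 pbw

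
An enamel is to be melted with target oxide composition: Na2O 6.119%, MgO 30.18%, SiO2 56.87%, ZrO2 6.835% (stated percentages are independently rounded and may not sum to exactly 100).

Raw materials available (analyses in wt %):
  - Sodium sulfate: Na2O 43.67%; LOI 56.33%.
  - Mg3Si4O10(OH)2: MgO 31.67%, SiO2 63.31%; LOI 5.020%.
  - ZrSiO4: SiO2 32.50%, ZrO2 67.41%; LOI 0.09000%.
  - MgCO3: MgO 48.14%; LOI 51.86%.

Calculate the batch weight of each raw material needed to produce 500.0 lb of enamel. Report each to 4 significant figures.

Each numeric step maintains exact precision from start to finish. Mid-chain values are printed with 4-significant-figure rounding across the worked steps. Each reported number is rounded only once; derived quantities, which include totals, glass mass, the yield, the four compositions, ignition loss, are carried at full precision, as written in the problem or answer text, using the weight values on 500.0 lb of glass.
Target masses of each oxide per 500.0 lb enamel:
  Na2O: 6.119% × 500.0 = 30.60 lb
  MgO: 30.18% × 500.0 = 150.9 lb
  SiO2: 56.87% × 500.0 = 284.4 lb
  ZrO2: 6.835% × 500.0 = 34.17 lb
Per-oxide balance check from the weights as reported, under the basis named above (target by target, the sums agree given rounding of the digits):
  Na2O: 70.06·0.4367 = 30.60 lb (target 30.60 lb)
  MgO: 423.1·0.3167 + 35.11·0.4814 = 150.9 lb (target 150.9 lb)
  SiO2: 423.1·0.6331 + 50.70·0.3250 = 284.3 lb (target 284.4 lb)
  ZrO2: 50.70·0.6741 = 34.18 lb (target 34.17 lb)
Glass mass check: total batch − LOI = 500.0 lb (targets for the oxides total 500.0 lb; against the stated basis, 500.0 lb — any gap is answer rounding).
Batch grand total — Σ batch = 579.0 lb; loss to ignition Σ batch·LOI = 78.96 lb; as yield: glass ÷ batch → 86.36%.

Batch per 500.0 lb enamel:
  Sodium sulfate: 70.06 lb
  Mg3Si4O10(OH)2: 423.1 lb
  ZrSiO4: 50.70 lb
  MgCO3: 35.11 lb
Total batch = 579.0 lb; LOI loss = 78.96 lb; yield = 86.36%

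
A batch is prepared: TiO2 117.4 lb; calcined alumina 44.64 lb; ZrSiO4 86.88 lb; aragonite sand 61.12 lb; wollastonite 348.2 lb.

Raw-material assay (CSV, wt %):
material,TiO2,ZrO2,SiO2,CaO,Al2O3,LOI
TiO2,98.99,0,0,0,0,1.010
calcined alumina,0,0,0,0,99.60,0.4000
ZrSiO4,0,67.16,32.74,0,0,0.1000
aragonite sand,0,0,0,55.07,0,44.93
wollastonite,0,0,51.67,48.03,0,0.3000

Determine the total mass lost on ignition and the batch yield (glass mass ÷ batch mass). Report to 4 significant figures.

Mid-chain values are rounded to 4 significant digits wherever printed — every computation carries full precision at all times. A single rounding produces each reported figure; all derived quantities (five oxide percentages, glass mass, ignition loss, the totals, yield) are recomputed in exact precision from the weighed amounts for 628.3 lb of glass as set out in question or answer.
Material-by-material LOI:
  TiO2: 117.4 × 0.01010 = 1.186 lb
  calcined alumina: 44.64 × 0.004000 = 0.1786 lb
  ZrSiO4: 86.88 × 0.001000 = 0.08688 lb
  aragonite sand: 61.12 × 0.4493 = 27.46 lb
  wollastonite: 348.2 × 0.003000 = 1.045 lb
Total LOI = 29.96 lb
Glass = batch − LOI = 658.2 − 29.96 = 628.3 lb

LOI loss = 29.96 lb; glass = 628.3 lb; yield = 95.45%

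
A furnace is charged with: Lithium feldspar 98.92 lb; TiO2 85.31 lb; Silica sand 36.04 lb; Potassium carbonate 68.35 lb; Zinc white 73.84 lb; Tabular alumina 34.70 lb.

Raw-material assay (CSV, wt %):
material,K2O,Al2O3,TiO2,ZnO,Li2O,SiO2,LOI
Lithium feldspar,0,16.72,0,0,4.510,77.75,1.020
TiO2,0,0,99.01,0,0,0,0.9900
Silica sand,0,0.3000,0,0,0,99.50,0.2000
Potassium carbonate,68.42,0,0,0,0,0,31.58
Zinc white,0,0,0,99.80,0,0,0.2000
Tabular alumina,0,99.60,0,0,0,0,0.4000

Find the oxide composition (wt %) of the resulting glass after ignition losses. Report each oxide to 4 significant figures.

Glass mass = 373.4 lb (batch 397.2 − LOI 23.80).
Composition: K2O 12.53%, Al2O3 13.72%, TiO2 22.62%, ZnO 19.74%, Li2O 1.195%, SiO2 30.20%

The intermediate values are printed, rounded to 4 significant digits, within the worked lines. All internal work runs at full precision through every step. Exactly one rounding is applied to each reported figure — derived quantities, including the yield, the totals, net glass mass, six oxide percentages, LOI, are computed from the batch weights for 373.4 lb of glass at full precision as written in question or answer.
What the batch supplies per oxide:
  K2O: 68.35·0.6842 = 46.77 lb
  Al2O3: 98.92·0.1672 + 36.04·0.003000 + 34.70·0.9960 = 51.21 lb
  TiO2: 85.31·0.9901 = 84.47 lb
  ZnO: 73.84·0.9980 = 73.69 lb
  Li2O: 98.92·0.04510 = 4.461 lb
  SiO2: 98.92·0.7775 + 36.04·0.9950 = 112.8 lb
LOI: 98.92·0.01020 + 85.31·0.009900 + 36.04·0.002000 + 68.35·0.3158 + 73.84·0.002000 + 34.70·0.004000 = 23.80 lb
Net of LOI, the glass mass = 397.2 − 23.80 = 373.4 lb (consistent with Σ oxide mass)
wt %: oxide over glass, times 100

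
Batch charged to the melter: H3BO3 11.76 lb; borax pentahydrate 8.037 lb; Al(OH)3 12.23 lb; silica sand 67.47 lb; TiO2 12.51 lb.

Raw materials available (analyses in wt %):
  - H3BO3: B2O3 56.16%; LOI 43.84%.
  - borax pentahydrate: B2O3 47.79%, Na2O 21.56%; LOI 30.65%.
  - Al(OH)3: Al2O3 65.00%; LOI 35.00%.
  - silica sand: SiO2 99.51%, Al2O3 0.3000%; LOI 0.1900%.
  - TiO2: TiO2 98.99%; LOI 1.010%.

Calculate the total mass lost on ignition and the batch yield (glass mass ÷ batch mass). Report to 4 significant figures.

Values along the way are printed with 4-significant-figure rounding as written; all arithmetic keeps full precision from start to finish; every reported value undergoes a single rounding — derived quantities are recomputed using the weight values on 99.85 lb of glass in exact precision (totals, yield, glass mass, ignition loss, the five compositions) as set out in either problem or answer.
Material-by-material LOI:
  H3BO3: 11.76 × 0.4384 = 5.156 lb
  borax pentahydrate: 8.037 × 0.3065 = 2.463 lb
  Al(OH)3: 12.23 × 0.3500 = 4.280 lb
  silica sand: 67.47 × 0.001900 = 0.1282 lb
  TiO2: 12.51 × 0.01010 = 0.1264 lb
Total LOI = 12.15 lb
Glass = batch − LOI = 112.0 − 12.15 = 99.85 lb

LOI loss = 12.15 lb; glass = 99.85 lb; yield = 89.15%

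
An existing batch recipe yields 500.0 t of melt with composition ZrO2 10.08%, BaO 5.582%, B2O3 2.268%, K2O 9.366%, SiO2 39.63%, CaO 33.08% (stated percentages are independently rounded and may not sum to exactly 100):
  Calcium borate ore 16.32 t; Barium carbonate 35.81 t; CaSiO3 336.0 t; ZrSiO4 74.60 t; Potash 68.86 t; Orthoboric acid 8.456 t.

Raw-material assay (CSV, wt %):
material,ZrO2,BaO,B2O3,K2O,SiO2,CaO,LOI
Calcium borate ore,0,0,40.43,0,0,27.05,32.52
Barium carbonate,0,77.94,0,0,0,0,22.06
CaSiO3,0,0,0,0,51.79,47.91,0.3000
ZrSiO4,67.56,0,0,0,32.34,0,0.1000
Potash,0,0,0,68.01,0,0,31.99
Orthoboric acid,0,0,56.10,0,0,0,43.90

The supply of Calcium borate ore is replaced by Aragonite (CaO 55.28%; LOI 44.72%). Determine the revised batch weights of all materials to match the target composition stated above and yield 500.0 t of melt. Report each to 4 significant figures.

Revised batch per 500.0 t melt:
  Aragonite: 7.984 t
  Barium carbonate: 35.81 t
  CaSiO3: 336.0 t
  ZrSiO4: 74.60 t
  Potash: 68.86 t
  Orthoboric acid: 20.21 t
Total batch = 543.5 t; LOI loss = 43.45 t

In-progress results appear (rounded to four significant figures) when written out — the whole derivation holds full precision through the solve. Every reported figure is rounded just once. All derived quantities, including totals, yield, net glass mass, six oxide percentages, ignition loss, are re-derived from the batch weights at 500.0 t of glass at exact precision, precisely as stated by question or answer.
Per-oxide target masses for 500.0 t melt:
  ZrO2: 10.08% × 500.0 = 50.40 t
  BaO: 5.582% × 500.0 = 27.91 t
  B2O3: 2.268% × 500.0 = 11.34 t
  K2O: 9.366% × 500.0 = 46.83 t
  SiO2: 39.63% × 500.0 = 198.2 t
  CaO: 33.08% × 500.0 = 165.4 t
Sums-versus-targets review with the batch weights as given, versus the basis set out (oxide sums agree with the targets given rounding of the digits):
  ZrO2: 74.60·0.6756 = 50.40 t (target 50.40 t)
  BaO: 35.81·0.7794 = 27.91 t (target 27.91 t)
  B2O3: 20.21·0.5610 = 11.34 t (target 11.34 t)
  K2O: 68.86·0.6801 = 46.83 t (target 46.83 t)
  SiO2: 336.0·0.5179 + 74.60·0.3234 = 198.1 t (target 198.2 t)
  CaO: 7.984·0.5528 + 336.0·0.4791 = 165.4 t (target 165.4 t)
Glass mass check: net batch after ignition = 500.0 t (summing oxide targets gives 500.0 t; stated basis 500.0 t — gaps are rounding artifacts).
Total batch = Σ batch = 543.5 t; Σ batch·LOI gives LOI loss = 43.45 t; glass ÷ batch gives a yield of 92.00%.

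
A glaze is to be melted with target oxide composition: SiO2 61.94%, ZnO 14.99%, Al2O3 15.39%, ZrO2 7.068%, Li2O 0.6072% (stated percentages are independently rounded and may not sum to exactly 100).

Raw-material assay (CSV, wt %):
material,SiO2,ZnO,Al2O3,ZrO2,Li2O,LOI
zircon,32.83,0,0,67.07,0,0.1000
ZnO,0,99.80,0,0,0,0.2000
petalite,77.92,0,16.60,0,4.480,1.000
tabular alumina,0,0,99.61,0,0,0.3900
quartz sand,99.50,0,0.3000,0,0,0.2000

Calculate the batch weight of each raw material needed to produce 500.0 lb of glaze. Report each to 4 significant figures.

Full float precision is carried through every step; in-progress results are rounded to 4 significant digits when displayed — every reported figure takes a single rounding. The derived quantities (the yield, the five compositions, LOI, net glass mass, totals) are rebuilt from the weighed amounts per 500.0 lb of glass in exact precision, exactly as printed in the problem or answer text.
Per-oxide target masses for 500.0 lb glaze:
  SiO2: 61.94% × 500.0 = 309.7 lb
  ZnO: 14.99% × 500.0 = 74.95 lb
  Al2O3: 15.39% × 500.0 = 76.95 lb
  ZrO2: 7.068% × 500.0 = 35.34 lb
  Li2O: 0.6072% × 500.0 = 3.036 lb
Mass-balance tally per oxide on the weights just shown, per the basis as stated (oxide sums agree with the targets given rounding of the digits):
  SiO2: 52.69·0.3283 + 67.77·0.7792 + 240.8·0.9950 = 309.7 lb (target 309.7 lb)
  ZnO: 75.10·0.9980 = 74.95 lb (target 74.95 lb)
  Al2O3: 67.77·0.1660 + 65.23·0.9961 + 240.8·0.003000 = 76.95 lb (target 76.95 lb)
  ZrO2: 52.69·0.6707 = 35.34 lb (target 35.34 lb)
  Li2O: 67.77·0.04480 = 3.036 lb (target 3.036 lb)
Auditing the glass mass value: net batch after ignition = 500.0 lb (per-oxide target masses sum to 500.0 lb; versus the stated basis of 500.0 lb — differing by rounding only).
Batch grand total — Σ batch = 501.6 lb; LOI loss = Σ batch·LOI = 1.617 lb; yield, glass over the total, = 99.68%.

Batch per 500.0 lb glaze:
  zircon: 52.69 lb
  ZnO: 75.10 lb
  petalite: 67.77 lb
  tabular alumina: 65.23 lb
  quartz sand: 240.8 lb
Total batch = 501.6 lb; LOI loss = 1.617 lb; yield = 99.68%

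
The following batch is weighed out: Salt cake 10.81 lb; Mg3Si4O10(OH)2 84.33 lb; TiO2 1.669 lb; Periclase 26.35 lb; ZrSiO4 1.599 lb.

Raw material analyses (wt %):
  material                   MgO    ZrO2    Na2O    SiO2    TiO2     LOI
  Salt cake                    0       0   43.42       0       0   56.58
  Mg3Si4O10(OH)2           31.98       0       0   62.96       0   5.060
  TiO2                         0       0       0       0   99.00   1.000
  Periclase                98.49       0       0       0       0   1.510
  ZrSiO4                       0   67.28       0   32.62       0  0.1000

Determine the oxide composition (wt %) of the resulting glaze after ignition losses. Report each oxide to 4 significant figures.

Glass mass = 114.0 lb (batch 124.8 − LOI 10.80).
Composition: MgO 46.44%, ZrO2 0.9440%, Na2O 4.119%, SiO2 47.05%, TiO2 1.450%

The intermediate values appear rounded off to 4 significant digits on the page. Full float precision is held through every step. Each reported number undergoes a single rounding. Derived quantities are re-derived from the weighed amounts at 114.0 lb of glass at full precision (yield, LOI, the totals, net glass mass, five oxide percentages) as written in the question or the answer.
What the batch supplies per oxide:
  MgO: 84.33·0.3198 + 26.35·0.9849 = 52.92 lb
  ZrO2: 1.599·0.6728 = 1.076 lb
  Na2O: 10.81·0.4342 = 4.694 lb
  SiO2: 84.33·0.6296 + 1.599·0.3262 = 53.62 lb
  TiO2: 1.669·0.9900 = 1.652 lb
LOI: 10.81·0.5658 + 84.33·0.05060 + 1.669·0.01000 + 26.35·0.01510 + 1.599·0.001000 = 10.80 lb
Net of LOI, the glass mass = 124.8 − 10.80 = 114.0 lb (= Σ oxide masses)
each wt % is 100 × oxide ÷ glass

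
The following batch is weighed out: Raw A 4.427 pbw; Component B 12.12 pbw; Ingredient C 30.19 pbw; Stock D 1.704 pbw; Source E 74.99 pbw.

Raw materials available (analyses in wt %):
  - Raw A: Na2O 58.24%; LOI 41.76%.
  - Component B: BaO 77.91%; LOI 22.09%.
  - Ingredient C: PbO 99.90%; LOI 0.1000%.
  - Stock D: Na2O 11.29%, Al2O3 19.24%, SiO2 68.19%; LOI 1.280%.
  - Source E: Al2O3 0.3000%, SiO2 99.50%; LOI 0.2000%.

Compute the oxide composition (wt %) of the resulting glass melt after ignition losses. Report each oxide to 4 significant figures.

Working values are displayed with 4-significant-figure rounding as written; the whole derivation carries full precision through every step; exactly one rounding is applied to each reported value; all derived quantities are re-derived in full precision (the totals, the yield, ignition loss, net glass mass, the five compositions) starting from the weights on 118.7 pbw of glass, exactly as shown in the question or the answer.
Per-oxide mass from batch:
  Na2O: 4.427·0.5824 + 1.704·0.1129 = 2.771 pbw
  BaO: 12.12·0.7791 = 9.443 pbw
  Al2O3: 1.704·0.1924 + 74.99·0.003000 = 0.5528 pbw
  SiO2: 1.704·0.6819 + 74.99·0.9950 = 75.78 pbw
  PbO: 30.19·0.9990 = 30.16 pbw
LOI: 4.427·0.4176 + 12.12·0.2209 + 30.19·0.001000 + 1.704·0.01280 + 74.99·0.002000 = 4.728 pbw
batch − LOI leaves glass = 123.4 − 4.728 = 118.7 pbw (matching Σ of the oxides)
oxide / glass × 100 gives the wt %

Glass mass = 118.7 pbw (batch 123.4 − LOI 4.728).
Composition: Na2O 2.334%, BaO 7.955%, Al2O3 0.4657%, SiO2 63.84%, PbO 25.41%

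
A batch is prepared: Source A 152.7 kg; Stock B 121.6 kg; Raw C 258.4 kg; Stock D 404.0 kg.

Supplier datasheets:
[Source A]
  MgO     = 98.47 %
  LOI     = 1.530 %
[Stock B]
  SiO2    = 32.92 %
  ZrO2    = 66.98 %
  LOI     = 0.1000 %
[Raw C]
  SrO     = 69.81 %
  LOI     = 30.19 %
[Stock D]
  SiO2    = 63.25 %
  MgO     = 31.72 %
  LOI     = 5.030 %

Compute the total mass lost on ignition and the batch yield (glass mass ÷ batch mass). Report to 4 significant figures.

Working values are shown rounded off to 4 significant digits when written out. All internal work holds full float precision through every step; every reported figure receives exactly one rounding; all derived quantities (the totals, four oxide percentages, net glass mass, the yield, LOI) are computed from the batch weights per 835.9 kg of glass in full float precision, as they appear in question or answer.
Loss on ignition, line by line:
  Source A: 152.7 × 0.01530 = 2.336 kg
  Stock B: 121.6 × 0.001000 = 0.1216 kg
  Raw C: 258.4 × 0.3019 = 78.01 kg
  Stock D: 404.0 × 0.05030 = 20.32 kg
Total LOI = 100.8 kg
Glass = batch − LOI = 936.7 − 100.8 = 835.9 kg

LOI loss = 100.8 kg; glass = 835.9 kg; yield = 89.24%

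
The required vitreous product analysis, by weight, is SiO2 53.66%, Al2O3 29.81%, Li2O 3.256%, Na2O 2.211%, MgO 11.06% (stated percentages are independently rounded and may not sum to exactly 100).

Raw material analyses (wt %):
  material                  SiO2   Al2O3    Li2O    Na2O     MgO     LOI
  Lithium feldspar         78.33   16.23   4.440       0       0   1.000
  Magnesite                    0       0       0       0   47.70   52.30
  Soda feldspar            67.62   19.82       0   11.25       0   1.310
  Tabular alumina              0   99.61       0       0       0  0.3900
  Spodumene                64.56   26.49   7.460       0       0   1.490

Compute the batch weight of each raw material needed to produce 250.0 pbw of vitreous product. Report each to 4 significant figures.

Batch per 250.0 pbw vitreous product:
  Lithium feldspar: 76.38 pbw
  Magnesite: 57.97 pbw
  Soda feldspar: 49.13 pbw
  Tabular alumina: 35.67 pbw
  Spodumene: 63.65 pbw
Total batch = 282.8 pbw; LOI loss = 32.81 pbw; yield = 88.40%

Each numeric step carries full float precision in all steps; values along the way are printed rounded to four significant digits within the worked lines — every reported result is rounded a single time. Derived quantities (the five compositions, glass mass, ignition loss, the yield, totals) are re-derived using the weight values at 250.0 pbw of glass at exact precision as they appear in the problem or answer text.
Target masses of each oxide per 250.0 pbw vitreous product:
  SiO2: 53.66% × 250.0 = 134.2 pbw
  Al2O3: 29.81% × 250.0 = 74.53 pbw
  Li2O: 3.256% × 250.0 = 8.140 pbw
  Na2O: 2.211% × 250.0 = 5.528 pbw
  MgO: 11.06% × 250.0 = 27.65 pbw
A balance pass over the oxides, per the reported batch figures, for the quoted basis mass (target by target, the sums agree up to rounding of the answer):
  SiO2: 76.38·0.7833 + 49.13·0.6762 + 63.65·0.6456 = 134.1 pbw (target 134.2 pbw)
  Al2O3: 76.38·0.1623 + 49.13·0.1982 + 35.67·0.9961 + 63.65·0.2649 = 74.53 pbw (target 74.53 pbw)
  Li2O: 76.38·0.04440 + 63.65·0.07460 = 8.140 pbw (target 8.140 pbw)
  Na2O: 49.13·0.1125 = 5.527 pbw (target 5.528 pbw)
  MgO: 57.97·0.4770 = 27.65 pbw (target 27.65 pbw)
Glass-mass closure: total charge less LOI = 250.0 pbw (the targets, summed, come to 250.0 pbw; with the basis standing at 250.0 pbw — rounding explains the deltas).
Total batch = Σ batch = 282.8 pbw; LOI removed, Σ of batch·LOI: 32.81 pbw; yield, glass over the total, = 88.40%.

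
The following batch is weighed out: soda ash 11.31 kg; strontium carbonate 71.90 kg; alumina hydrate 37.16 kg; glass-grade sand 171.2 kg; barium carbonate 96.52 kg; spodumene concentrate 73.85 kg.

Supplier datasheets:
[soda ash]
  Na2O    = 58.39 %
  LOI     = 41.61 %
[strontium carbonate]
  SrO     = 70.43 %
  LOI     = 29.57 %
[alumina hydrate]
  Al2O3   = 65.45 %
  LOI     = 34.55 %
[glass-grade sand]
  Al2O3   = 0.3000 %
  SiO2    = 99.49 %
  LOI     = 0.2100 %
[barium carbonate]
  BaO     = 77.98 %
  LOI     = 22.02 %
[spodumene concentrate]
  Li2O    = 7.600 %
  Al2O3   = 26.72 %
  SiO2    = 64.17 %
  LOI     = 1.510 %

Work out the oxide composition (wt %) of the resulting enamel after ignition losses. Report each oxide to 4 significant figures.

Glass mass = 400.4 kg (batch 461.9 − LOI 61.53).
Composition: Li2O 1.402%, Al2O3 11.13%, SiO2 54.37%, SrO 12.65%, BaO 18.80%, Na2O 1.649%

The working math holds full float precision at every stage; mid-chain values are printed rounded to four significant figures at each printed step; a single rounding produces each reported figure. All derived quantities are computed at full float precision (the yield, glass mass, the six compositions, totals, LOI) from the weighed amounts at 400.4 kg of glass, as given in the problem or answer text.
Delivered oxide masses:
  Li2O: 73.85·0.07600 = 5.613 kg
  Al2O3: 37.16·0.6545 + 171.2·0.003000 + 73.85·0.2672 = 44.57 kg
  SiO2: 171.2·0.9949 + 73.85·0.6417 = 217.7 kg
  SrO: 71.90·0.7043 = 50.64 kg
  BaO: 96.52·0.7798 = 75.27 kg
  Na2O: 11.31·0.5839 = 6.604 kg
LOI: 11.31·0.4161 + 71.90·0.2957 + 37.16·0.3455 + 171.2·0.002100 + 96.52·0.2202 + 73.85·0.01510 = 61.53 kg
Resulting glass, batch − LOI: 461.9 − 61.53 = 400.4 kg (= Σ oxide masses)
percent by weight: oxide/glass ×100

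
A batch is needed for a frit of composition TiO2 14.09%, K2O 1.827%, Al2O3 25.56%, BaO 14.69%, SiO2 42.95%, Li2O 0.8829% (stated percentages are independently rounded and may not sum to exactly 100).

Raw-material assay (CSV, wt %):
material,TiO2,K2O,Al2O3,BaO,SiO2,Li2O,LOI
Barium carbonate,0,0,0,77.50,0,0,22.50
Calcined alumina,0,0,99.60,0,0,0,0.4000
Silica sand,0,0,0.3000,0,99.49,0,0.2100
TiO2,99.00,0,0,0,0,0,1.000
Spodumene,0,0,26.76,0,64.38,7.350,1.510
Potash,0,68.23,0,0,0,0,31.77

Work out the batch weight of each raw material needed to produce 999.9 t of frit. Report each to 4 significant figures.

Batch per 999.9 t frit:
  Barium carbonate: 189.5 t
  Calcined alumina: 223.3 t
  Silica sand: 353.9 t
  TiO2: 142.3 t
  Spodumene: 120.1 t
  Potash: 26.77 t
Total batch = 1056 t; LOI loss = 56.02 t; yield = 94.69%

The whole derivation carries full float precision through every step. Values along the way appear rounded to 4 significant figures in the printout — each reported figure is rounded a single time. All derived quantities, including the yield, totals, glass mass, ignition loss, the six compositions, are carried from the batch weights per 999.9 t of glass at exact precision, as set out in either problem or answer.
Target oxide masses per 999.9 t frit:
  TiO2: 14.09% × 999.9 = 140.9 t
  K2O: 1.827% × 999.9 = 18.27 t
  Al2O3: 25.56% × 999.9 = 255.6 t
  BaO: 14.69% × 999.9 = 146.9 t
  SiO2: 42.95% × 999.9 = 429.5 t
  Li2O: 0.8829% × 999.9 = 8.828 t
Mass-balance tally per oxide from the weights as reported, on the stated basis (summed amounts equal target values given rounding of the digits):
  TiO2: 142.3·0.9900 = 140.9 t (target 140.9 t)
  K2O: 26.77·0.6823 = 18.27 t (target 18.27 t)
  Al2O3: 223.3·0.9960 + 353.9·0.003000 + 120.1·0.2676 = 255.6 t (target 255.6 t)
  BaO: 189.5·0.7750 = 146.9 t (target 146.9 t)
  SiO2: 353.9·0.9949 + 120.1·0.6438 = 429.4 t (target 429.5 t)
  Li2O: 120.1·0.07350 = 8.827 t (target 8.828 t)
Mass balance on the glass: batch Σ − ignition loss = 999.9 t (oxide target masses add up to 999.9 t; against the stated basis, 999.9 t — rounding explains the deltas).
Adding the batch up: Σ batch = 1056 t; the LOI term Σ batch·LOI equals 56.02 t; yield = glass ÷ total batch = 94.69%.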